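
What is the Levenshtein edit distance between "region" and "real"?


Word 1: "region" (length 6)
Word 2: "real" (length 4)
One optimal edit sequence (insert/delete/substitute each cost 1):
  1. keep 'r'
  2. keep 'e'
  3. delete 'g'  (+1)
  4. delete 'i'  (+1)
  5. substitute 'o' -> 'a'  (+1)
  6. substitute 'n' -> 'l'  (+1)
Total edit operations: 4
Edit distance = 4


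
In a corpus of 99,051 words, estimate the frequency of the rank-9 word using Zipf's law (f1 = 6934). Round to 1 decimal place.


Zipf's law: f(r) = f(1) / r
f(1) = 6934
f(9) = 6934 / 9
= 770.4 occurrences


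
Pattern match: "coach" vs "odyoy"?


Pattern of "coach": [0, 1, 2, 0, 3]
Pattern of "odyoy": [0, 1, 2, 0, 2]
Patterns do not match
Same pattern = No


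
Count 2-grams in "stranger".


Word: "stranger" (length 8)
Number of 2-grams = length - 2 + 1 = 8 - 2 + 1
= 7


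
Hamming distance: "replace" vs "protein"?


Comparing character by character (same length = 7):
  Pos 0: 'r' vs 'p' !=
  Pos 1: 'e' vs 'r' !=
  Pos 2: 'p' vs 'o' !=
  Pos 3: 'l' vs 't' !=
  Pos 4: 'a' vs 'e' !=
  Pos 5: 'c' vs 'i' !=
  Pos 6: 'e' vs 'n' !=
Hamming distance = 7


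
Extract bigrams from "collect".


Word: "collect" (length 7)
Number of bigrams = 7 - 2 + 1 = 6
  Position 0: "co"
  Position 1: "ol"
  Position 2: "ll"
  Position 3: "le"
  Position 4: "ec"
  Position 5: "ct"
Bigrams = "co", "ol", "ll", "le", "ec", "ct"


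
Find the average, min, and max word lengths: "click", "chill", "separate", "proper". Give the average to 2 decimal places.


Lengths: "click"=5, "chill"=5, "separate"=8, "proper"=6
Sum = 24, Count = 4
Average = 24/4 = 6.00
= avg=6.00, min=5, max=8


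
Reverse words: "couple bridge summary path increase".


Original: "couple bridge summary path increase"
Words (1..n): couple | bridge | summary | path | increase
Reversed (n..1): increase | path | summary | bridge | couple
Result = "increase path summary bridge couple"


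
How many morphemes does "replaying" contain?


Word: "replaying"
Morphemes: re- + play + -ing
Each morpheme carries meaning
= 3 morphemes


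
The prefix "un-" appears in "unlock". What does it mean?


Prefix: un-
As in: unlock -> un- + lock
Meaning = not / reverse


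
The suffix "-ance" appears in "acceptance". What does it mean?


Suffix: -ance
Example: acceptance (accept + -ance)
Meaning = state of


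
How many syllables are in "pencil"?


Word: "pencil"
Syllable breakdown: pen | cil
Counting: 2 parts
= 2 syllables


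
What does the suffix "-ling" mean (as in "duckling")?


Suffix: -ling
Example: duckling = duck + -ling
Meaning = small / young


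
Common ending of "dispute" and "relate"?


Word 1: "dispute"
Word 2: "relate"
Comparing from end:
  Pos -1: 'e' == 'e'
  Pos -2: 't' == 't'
  Pos -3: 'u' != 'a' (stop)
LCS = "te" (length 2)


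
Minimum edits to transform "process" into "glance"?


Word 1: "process" (length 7)
Word 2: "glance" (length 6)
One optimal edit sequence (insert/delete/substitute each cost 1):
  1. insert 'g'  (+1)
  2. substitute 'p' -> 'l'  (+1)
  3. substitute 'r' -> 'a'  (+1)
  4. substitute 'o' -> 'n'  (+1)
  5. keep 'c'
  6. keep 'e'
  7. delete 's'  (+1)
  8. delete 's'  (+1)
Total edit operations: 6
Edit distance = 6


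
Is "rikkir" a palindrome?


Word: "rikkir"
Reversed: "rikkir"
Forward == Backward? rikkir == rikkir
Palindrome = Yes


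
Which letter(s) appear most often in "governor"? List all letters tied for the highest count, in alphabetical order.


Word: "governor"
Letter counts:
  'e': 1
  'g': 1
  'n': 1
  'o': 2
  'r': 2
  'v': 1
Maximum count = 2
Most frequent = 'o', 'r' (2 times each)


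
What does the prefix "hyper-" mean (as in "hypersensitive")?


Prefix: hyper-
Example: hypersensitive (hyper- + sensitive)
Meaning = over / excessive


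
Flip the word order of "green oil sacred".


Original: "green oil sacred"
Words (1..n): green | oil | sacred
Reversed (n..1): sacred | oil | green
Result = "sacred oil green"


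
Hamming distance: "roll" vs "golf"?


Comparing character by character (same length = 4):
  Pos 0: 'r' vs 'g' !=
  Pos 1: 'o' vs 'o' =
  Pos 2: 'l' vs 'l' =
  Pos 3: 'l' vs 'f' !=
Hamming distance = 2


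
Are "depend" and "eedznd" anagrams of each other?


Word 1: "depend" → sorted: ddeenp
Word 2: "eedznd" → sorted: ddeenz
Same letters? ddeenp != ddeenz
Anagram = No


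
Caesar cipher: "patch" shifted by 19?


Word: "patch"
Shift: 19
Each letter → (letter + shift) mod 26:
  'p' (15) + 19 = 8 → 'i'
  'a' (0) + 19 = 19 → 't'
  't' (19) + 19 = 12 → 'm'
  'c' (2) + 19 = 21 → 'v'
  'h' (7) + 19 = 0 → 'a'
Result = "itmva"


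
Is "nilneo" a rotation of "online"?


Word: "online", Candidate: "nilneo"
Method: check if candidate is substring of word+word
"onlineonline" contains "nilneo"? No
Is rotation = No


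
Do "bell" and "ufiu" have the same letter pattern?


Pattern of "bell": [0, 1, 2, 2]
Pattern of "ufiu": [0, 1, 2, 0]
Patterns do not match
Same pattern = No


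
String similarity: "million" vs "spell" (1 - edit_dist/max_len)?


Word 1: "million" (length 7)
Word 2: "spell" (length 5)
One optimal edit sequence:
  1. substitute 'm' -> 's'  (+1)
  2. substitute 'i' -> 'p'  (+1)
  3. substitute 'l' -> 'e'  (+1)
  4. keep 'l'
  5. delete 'i'  (+1)
  6. delete 'o'  (+1)
  7. substitute 'n' -> 'l'  (+1)
Edit distance = 6
Max length = max(7, 5) = 7
Similarity = 1 - 6/7
= 0.1429


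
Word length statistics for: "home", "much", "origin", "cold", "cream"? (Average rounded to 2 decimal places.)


Lengths: "home"=4, "much"=4, "origin"=6, "cold"=4, "cream"=5
Sum = 23, Count = 5
Average = 23/5 = 4.60
= avg=4.60, min=4, max=6


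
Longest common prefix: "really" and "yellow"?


Word 1: "really"
Word 2: "yellow"
Comparing from start:
  Pos 0: 'r' != 'y' (stop)
LCP = "" (length 0)


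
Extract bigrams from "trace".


Word: "trace" (length 5)
Number of bigrams = 5 - 2 + 1 = 4
  Position 0: "tr"
  Position 1: "ra"
  Position 2: "ac"
  Position 3: "ce"
Bigrams = "tr", "ra", "ac", "ce"


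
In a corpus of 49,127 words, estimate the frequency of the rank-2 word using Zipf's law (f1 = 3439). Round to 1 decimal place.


Zipf's law: f(r) = f(1) / r
f(1) = 3439
f(2) = 3439 / 2
= 1719.5 occurrences


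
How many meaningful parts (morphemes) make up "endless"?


Word: "endless"
Morphemes: end + -less
Each morpheme carries meaning
= 2 morphemes


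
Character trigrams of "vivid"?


Word: "vivid" (length 5)
Number of trigrams = 5 - 3 + 1 = 3
  Position 0: "viv"
  Position 1: "ivi"
  Position 2: "vid"
Trigrams = "viv", "ivi", "vid"


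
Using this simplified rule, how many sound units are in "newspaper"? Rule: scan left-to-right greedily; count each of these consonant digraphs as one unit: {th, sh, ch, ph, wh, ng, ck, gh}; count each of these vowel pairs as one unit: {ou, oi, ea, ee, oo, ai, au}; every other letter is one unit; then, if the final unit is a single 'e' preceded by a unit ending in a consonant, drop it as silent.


Word: "newspaper" (9 letters)
Left-to-right scan:
  (1) 'n' (letter)
  (2) 'e' (letter)
  (3) 'w' (letter)
  (4) 's' (letter)
  (5) 'p' (letter)
  (6) 'a' (letter)
  (7) 'p' (letter)
  (8) 'e' (letter)
  (9) 'r' (letter)
Units from scan: 9
Sound units = 9 units


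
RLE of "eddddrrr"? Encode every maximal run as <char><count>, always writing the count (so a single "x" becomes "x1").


String: "eddddrrr"
Scanning for consecutive runs:
  'e' x 1
  'd' x 4
  'r' x 3
RLE = "e1d4r3"


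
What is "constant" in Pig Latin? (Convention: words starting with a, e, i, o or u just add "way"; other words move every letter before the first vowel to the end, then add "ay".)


Word: "constant"
Starts with consonant(s) → move to end, add 'ay'
Consonant cluster: "c"
Pig Latin = "onstantcay"


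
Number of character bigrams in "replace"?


Word: "replace" (length 7)
Number of 2-grams = length - 2 + 1 = 7 - 2 + 1
= 6


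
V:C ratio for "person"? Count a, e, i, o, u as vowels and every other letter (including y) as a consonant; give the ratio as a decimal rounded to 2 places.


Word: "person"
Vowels (a,e,i,o,u): 2
Consonants: 4
Ratio = 2/4
= 0.50


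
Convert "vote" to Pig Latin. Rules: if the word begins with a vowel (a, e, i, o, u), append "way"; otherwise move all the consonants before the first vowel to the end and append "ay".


Word: "vote"
Starts with consonant(s) → move to end, add 'ay'
Consonant cluster: "v"
Pig Latin = "otevay"


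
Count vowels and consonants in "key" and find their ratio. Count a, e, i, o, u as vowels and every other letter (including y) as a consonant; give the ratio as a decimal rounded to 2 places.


Word: "key"
Vowels (a,e,i,o,u): 1
Consonants: 2
Ratio = 1/2
= 0.50


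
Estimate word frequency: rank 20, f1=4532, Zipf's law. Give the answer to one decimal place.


Zipf's law: f(r) = f(1) / r
f(1) = 4532
f(20) = 4532 / 20
= 226.6 occurrences


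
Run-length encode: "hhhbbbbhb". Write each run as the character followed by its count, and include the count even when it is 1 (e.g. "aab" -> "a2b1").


String: "hhhbbbbhb"
Scanning for consecutive runs:
  'h' x 3
  'b' x 4
  'h' x 1
  'b' x 1
RLE = "h3b4h1b1"


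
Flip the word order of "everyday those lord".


Original: "everyday those lord"
Words (1..n): everyday | those | lord
Reversed (n..1): lord | those | everyday
Result = "lord those everyday"


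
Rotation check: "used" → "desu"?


Word: "used", Candidate: "desu"
Method: check if candidate is substring of word+word
"usedused" contains "desu"? No
Is rotation = No


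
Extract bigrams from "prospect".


Word: "prospect" (length 8)
Number of bigrams = 8 - 2 + 1 = 7
  Position 0: "pr"
  Position 1: "ro"
  Position 2: "os"
  Position 3: "sp"
  Position 4: "pe"
  Position 5: "ec"
  Position 6: "ct"
Bigrams = "pr", "ro", "os", "sp", "pe", "ec", "ct"


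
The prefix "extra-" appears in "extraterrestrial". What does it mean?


Prefix: extra-
Example: extraterrestrial = extra- + terrestrial
Meaning = beyond


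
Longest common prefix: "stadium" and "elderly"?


Word 1: "stadium"
Word 2: "elderly"
Comparing from start:
  Pos 0: 's' != 'e' (stop)
LCP = "" (length 0)


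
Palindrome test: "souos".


Word: "souos"
Reversed: "souos"
Forward == Backward? souos == souos
Palindrome = Yes


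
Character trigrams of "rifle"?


Word: "rifle" (length 5)
Number of trigrams = 5 - 3 + 1 = 3
  Position 0: "rif"
  Position 1: "ifl"
  Position 2: "fle"
Trigrams = "rif", "ifl", "fle"


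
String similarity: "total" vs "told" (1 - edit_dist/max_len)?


Word 1: "total" (length 5)
Word 2: "told" (length 4)
One optimal edit sequence:
  1. keep 't'
  2. keep 'o'
  3. delete 't'  (+1)
  4. substitute 'a' -> 'l'  (+1)
  5. substitute 'l' -> 'd'  (+1)
Edit distance = 3
Max length = max(5, 4) = 5
Similarity = 1 - 3/5
= 0.4000


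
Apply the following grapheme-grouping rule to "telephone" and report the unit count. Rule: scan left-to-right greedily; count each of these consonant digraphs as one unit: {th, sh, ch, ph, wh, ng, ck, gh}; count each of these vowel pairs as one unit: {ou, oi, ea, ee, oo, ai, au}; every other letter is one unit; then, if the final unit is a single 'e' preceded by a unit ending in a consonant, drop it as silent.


Word: "telephone" (9 letters)
Left-to-right scan:
  [1] 't' (letter)
  [2] 'e' (letter)
  [3] 'l' (letter)
  [4] 'e' (letter)
  [5] 'ph' (digraph)
  [6] 'o' (letter)
  [7] 'n' (letter)
  [8] 'e' (letter)
Units from scan: 8
Final unit is 'e' after a consonant -> drop as silent (-1)
Sound units = 7 units


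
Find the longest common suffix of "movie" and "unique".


Word 1: "movie"
Word 2: "unique"
Comparing from end:
  Pos -1: 'e' == 'e'
  Pos -2: 'i' != 'u' (stop)
LCS = "e" (length 1)


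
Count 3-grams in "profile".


Word: "profile" (length 7)
Number of 3-grams = length - 3 + 1 = 7 - 3 + 1
= 5


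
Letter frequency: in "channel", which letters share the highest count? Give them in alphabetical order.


Word: "channel"
Letter counts:
  'a': 1
  'c': 1
  'e': 1
  'h': 1
  'l': 1
  'n': 2
Maximum count = 2
Most frequent = 'n' (2 times each)


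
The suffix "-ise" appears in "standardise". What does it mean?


Suffix: -ise
Example: standardise = standard + -ise
Meaning = to make


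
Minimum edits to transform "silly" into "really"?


Word 1: "silly" (length 5)
Word 2: "really" (length 6)
One optimal edit sequence (insert/delete/substitute each cost 1):
  1. insert 'r'  (+1)
  2. substitute 's' -> 'e'  (+1)
  3. substitute 'i' -> 'a'  (+1)
  4. keep 'l'
  5. keep 'l'
  6. keep 'y'
Total edit operations: 3
Edit distance = 3


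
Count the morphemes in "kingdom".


Word: "kingdom"
Morphemes: king / -dom
Each morpheme carries meaning
= 2 morphemes


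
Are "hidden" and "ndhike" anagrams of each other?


Word 1: "hidden" → sorted: ddehin
Word 2: "ndhike" → sorted: dehikn
Same letters? ddehin != dehikn
Anagram = No


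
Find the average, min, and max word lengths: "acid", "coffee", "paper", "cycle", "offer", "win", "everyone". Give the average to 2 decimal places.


Lengths: "acid"=4, "coffee"=6, "paper"=5, "cycle"=5, "offer"=5, "win"=3, "everyone"=8
Sum = 36, Count = 7
Average = 36/7 = 5.14
= avg=5.14, min=3, max=8


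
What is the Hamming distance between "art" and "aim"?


Comparing character by character (same length = 3):
  Pos 0: 'a' vs 'a' =
  Pos 1: 'r' vs 'i' !=
  Pos 2: 't' vs 'm' !=
Hamming distance = 2


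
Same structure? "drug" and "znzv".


Pattern of "drug": [0, 1, 2, 3]
Pattern of "znzv": [0, 1, 0, 2]
Patterns do not match
Same pattern = No


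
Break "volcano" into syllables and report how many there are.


Word: "volcano"
Syllable breakdown: vol / ca / no
Counting: 3 parts
= 3 syllables


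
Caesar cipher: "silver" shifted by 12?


Word: "silver"
Shift: 12
Each letter → (letter + shift) mod 26:
  's' (18) + 12 = 4 → 'e'
  'i' (8) + 12 = 20 → 'u'
  'l' (11) + 12 = 23 → 'x'
  'v' (21) + 12 = 7 → 'h'
  'e' (4) + 12 = 16 → 'q'
  'r' (17) + 12 = 3 → 'd'
Result = "euxhqd"


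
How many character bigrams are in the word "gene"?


Word: "gene" (length 4)
Number of 2-grams = length - 2 + 1 = 4 - 2 + 1
= 3


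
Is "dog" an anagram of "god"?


Word 1: "god" → sorted: dgo
Word 2: "dog" → sorted: dgo
Same letters? dgo == dgo
Anagram = Yes


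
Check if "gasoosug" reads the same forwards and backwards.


Word: "gasoosug"
Reversed: "gusoosag"
Forward == Backward? gasoosug != gusoosag
Palindrome = No


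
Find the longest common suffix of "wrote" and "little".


Word 1: "wrote"
Word 2: "little"
Comparing from end:
  Pos -1: 'e' == 'e'
  Pos -2: 't' != 'l' (stop)
LCS = "e" (length 1)


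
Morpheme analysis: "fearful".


Word: "fearful"
Morphemes: fear / -ful
Each morpheme carries meaning
= 2 morphemes


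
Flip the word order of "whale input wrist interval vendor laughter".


Original: "whale input wrist interval vendor laughter"
Words (1..n): whale | input | wrist | interval | vendor | laughter
Reversed (n..1): laughter | vendor | interval | wrist | input | whale
Result = "laughter vendor interval wrist input whale"


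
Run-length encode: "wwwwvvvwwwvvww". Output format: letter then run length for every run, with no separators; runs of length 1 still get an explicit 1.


String: "wwwwvvvwwwvvww"
Scanning for consecutive runs:
  'w' x 4
  'v' x 3
  'w' x 3
  'v' x 2
  'w' x 2
RLE = "w4v3w3v2w2"


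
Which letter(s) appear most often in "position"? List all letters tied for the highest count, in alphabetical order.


Word: "position"
Letter counts:
  'i': 2
  'n': 1
  'o': 2
  'p': 1
  's': 1
  't': 1
Maximum count = 2
Most frequent = 'i', 'o' (2 times each)


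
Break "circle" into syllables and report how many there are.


Word: "circle"
Syllable breakdown: cir · cle
Counting: 2 parts
= 2 syllables


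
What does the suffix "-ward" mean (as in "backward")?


Suffix: -ward
Example: backward (back + -ward)
Meaning = in the direction of


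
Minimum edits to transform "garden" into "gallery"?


Word 1: "garden" (length 6)
Word 2: "gallery" (length 7)
One optimal edit sequence (insert/delete/substitute each cost 1):
  1. keep 'g'
  2. keep 'a'
  3. substitute 'r' -> 'l'  (+1)
  4. substitute 'd' -> 'l'  (+1)
  5. keep 'e'
  6. insert 'r'  (+1)
  7. substitute 'n' -> 'y'  (+1)
Total edit operations: 4
Edit distance = 4


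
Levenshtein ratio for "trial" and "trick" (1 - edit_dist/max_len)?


Word 1: "trial" (length 5)
Word 2: "trick" (length 5)
One optimal edit sequence:
  1. keep 't'
  2. keep 'r'
  3. keep 'i'
  4. substitute 'a' -> 'c'  (+1)
  5. substitute 'l' -> 'k'  (+1)
Edit distance = 2
Max length = max(5, 5) = 5
Similarity = 1 - 2/5
= 0.6000


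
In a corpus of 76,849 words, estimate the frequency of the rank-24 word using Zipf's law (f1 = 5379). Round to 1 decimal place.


Zipf's law: f(r) = f(1) / r
f(1) = 5379
f(24) = 5379 / 24
= 224.1 occurrences


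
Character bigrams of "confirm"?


Word: "confirm" (length 7)
Number of bigrams = 7 - 2 + 1 = 6
  Position 0: "co"
  Position 1: "on"
  Position 2: "nf"
  Position 3: "fi"
  Position 4: "ir"
  Position 5: "rm"
Bigrams = "co", "on", "nf", "fi", "ir", "rm"


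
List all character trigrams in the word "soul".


Word: "soul" (length 4)
Number of trigrams = 4 - 3 + 1 = 2
  Position 0: "sou"
  Position 1: "oul"
Trigrams = "sou", "oul"


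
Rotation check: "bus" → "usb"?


Word: "bus", Candidate: "usb"
Method: check if candidate is substring of word+word
"busbus" contains "usb"? Yes
Is rotation = Yes


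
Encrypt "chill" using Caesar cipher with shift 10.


Word: "chill"
Shift: 10
Each letter → (letter + shift) mod 26:
  'c' (2) + 10 = 12 → 'm'
  'h' (7) + 10 = 17 → 'r'
  'i' (8) + 10 = 18 → 's'
  'l' (11) + 10 = 21 → 'v'
  'l' (11) + 10 = 21 → 'v'
Result = "mrsvv"


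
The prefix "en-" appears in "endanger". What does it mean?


Prefix: en-
Example: endanger (en- + danger)
Meaning = cause to / put into


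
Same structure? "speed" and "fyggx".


Pattern of "speed": [0, 1, 2, 2, 3]
Pattern of "fyggx": [0, 1, 2, 2, 3]
Patterns match
Same pattern = Yes


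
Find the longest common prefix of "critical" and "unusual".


Word 1: "critical"
Word 2: "unusual"
Comparing from start:
  Pos 0: 'c' != 'u' (stop)
LCP = "" (length 0)


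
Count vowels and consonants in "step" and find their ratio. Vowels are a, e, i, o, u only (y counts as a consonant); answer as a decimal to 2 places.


Word: "step"
Vowels (a,e,i,o,u): 1
Consonants: 3
Ratio = 1/3
= 0.33


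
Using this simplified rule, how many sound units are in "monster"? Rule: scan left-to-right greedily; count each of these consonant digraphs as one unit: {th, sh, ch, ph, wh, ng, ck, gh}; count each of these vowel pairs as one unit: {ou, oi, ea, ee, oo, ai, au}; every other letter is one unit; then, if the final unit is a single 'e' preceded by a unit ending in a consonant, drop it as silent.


Word: "monster" (7 letters)
Left-to-right scan:
  [1] 'm' (letter)
  [2] 'o' (letter)
  [3] 'n' (letter)
  [4] 's' (letter)
  [5] 't' (letter)
  [6] 'e' (letter)
  [7] 'r' (letter)
Units from scan: 7
Sound units = 7 units


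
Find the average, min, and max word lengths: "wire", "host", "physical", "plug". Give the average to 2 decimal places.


Lengths: "wire"=4, "host"=4, "physical"=8, "plug"=4
Sum = 20, Count = 4
Average = 20/4 = 5.00
= avg=5.00, min=4, max=8


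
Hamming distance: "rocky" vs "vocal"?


Comparing character by character (same length = 5):
  Pos 0: 'r' vs 'v' !=
  Pos 1: 'o' vs 'o' =
  Pos 2: 'c' vs 'c' =
  Pos 3: 'k' vs 'a' !=
  Pos 4: 'y' vs 'l' !=
Hamming distance = 3


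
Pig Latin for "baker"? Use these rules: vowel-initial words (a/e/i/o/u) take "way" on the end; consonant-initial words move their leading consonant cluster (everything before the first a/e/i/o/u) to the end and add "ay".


Word: "baker"
Starts with consonant(s) → move to end, add 'ay'
Consonant cluster: "b"
Pig Latin = "akerbay"


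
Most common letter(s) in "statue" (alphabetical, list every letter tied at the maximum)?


Word: "statue"
Letter counts:
  'a': 1
  'e': 1
  's': 1
  't': 2
  'u': 1
Maximum count = 2
Most frequent = 't' (2 times each)


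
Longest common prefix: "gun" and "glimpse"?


Word 1: "gun"
Word 2: "glimpse"
Comparing from start:
  Pos 0: 'g' == 'g'
  Pos 1: 'u' != 'l' (stop)
LCP = "g" (length 1)


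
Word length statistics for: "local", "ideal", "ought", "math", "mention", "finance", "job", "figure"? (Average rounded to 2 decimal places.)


Lengths: "local"=5, "ideal"=5, "ought"=5, "math"=4, "mention"=7, "finance"=7, "job"=3, "figure"=6
Sum = 42, Count = 8
Average = 42/8 = 5.25
= avg=5.25, min=3, max=7


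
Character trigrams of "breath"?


Word: "breath" (length 6)
Number of trigrams = 6 - 3 + 1 = 4
  Position 0: "bre"
  Position 1: "rea"
  Position 2: "eat"
  Position 3: "ath"
Trigrams = "bre", "rea", "eat", "ath"


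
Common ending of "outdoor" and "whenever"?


Word 1: "outdoor"
Word 2: "whenever"
Comparing from end:
  Pos -1: 'r' == 'r'
  Pos -2: 'o' != 'e' (stop)
LCS = "r" (length 1)


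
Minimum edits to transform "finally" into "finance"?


Word 1: "finally" (length 7)
Word 2: "finance" (length 7)
One optimal edit sequence (insert/delete/substitute each cost 1):
  1. keep 'f'
  2. keep 'i'
  3. keep 'n'
  4. keep 'a'
  5. substitute 'l' -> 'n'  (+1)
  6. substitute 'l' -> 'c'  (+1)
  7. substitute 'y' -> 'e'  (+1)
Total edit operations: 3
Edit distance = 3


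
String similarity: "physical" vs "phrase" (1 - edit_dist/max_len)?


Word 1: "physical" (length 8)
Word 2: "phrase" (length 6)
One optimal edit sequence:
  1. keep 'p'
  2. keep 'h'
  3. delete 'y'  (+1)
  4. delete 's'  (+1)
  5. substitute 'i' -> 'r'  (+1)
  6. substitute 'c' -> 'a'  (+1)
  7. substitute 'a' -> 's'  (+1)
  8. substitute 'l' -> 'e'  (+1)
Edit distance = 6
Max length = max(8, 6) = 8
Similarity = 1 - 6/8
= 0.2500


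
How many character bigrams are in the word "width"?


Word: "width" (length 5)
Number of 2-grams = length - 2 + 1 = 5 - 2 + 1
= 4


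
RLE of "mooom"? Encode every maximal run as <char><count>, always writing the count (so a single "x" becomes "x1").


String: "mooom"
Scanning for consecutive runs:
  'm' x 1
  'o' x 3
  'm' x 1
RLE = "m1o3m1"


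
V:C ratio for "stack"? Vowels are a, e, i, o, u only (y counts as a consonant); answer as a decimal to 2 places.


Word: "stack"
Vowels (a,e,i,o,u): 1
Consonants: 4
Ratio = 1/4
= 0.25


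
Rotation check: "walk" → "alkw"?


Word: "walk", Candidate: "alkw"
Method: check if candidate is substring of word+word
"walkwalk" contains "alkw"? Yes
Is rotation = Yes


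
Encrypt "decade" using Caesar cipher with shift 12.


Word: "decade"
Shift: 12
Each letter → (letter + shift) mod 26:
  'd' (3) + 12 = 15 → 'p'
  'e' (4) + 12 = 16 → 'q'
  'c' (2) + 12 = 14 → 'o'
  'a' (0) + 12 = 12 → 'm'
  'd' (3) + 12 = 15 → 'p'
  'e' (4) + 12 = 16 → 'q'
Result = "pqompq"


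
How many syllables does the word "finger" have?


Word: "finger"
Syllable breakdown: fin-ger
Counting: 2 parts
= 2 syllables


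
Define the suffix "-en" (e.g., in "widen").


Suffix: -en
Example: widen = wide + -en, with a spelling change
Meaning = to make / become


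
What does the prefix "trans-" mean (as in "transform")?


Prefix: trans-
Example: transform (trans- + form)
Meaning = across


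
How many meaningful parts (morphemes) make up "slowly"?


Word: "slowly"
Morphemes: slow | -ly
Each morpheme carries meaning
= 2 morphemes


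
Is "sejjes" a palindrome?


Word: "sejjes"
Reversed: "sejjes"
Forward == Backward? sejjes == sejjes
Palindrome = Yes


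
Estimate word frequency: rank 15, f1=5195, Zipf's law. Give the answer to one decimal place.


Zipf's law: f(r) = f(1) / r
f(1) = 5195
f(15) = 5195 / 15
= 346.3 occurrences


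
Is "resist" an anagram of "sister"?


Word 1: "sister" → sorted: eirsst
Word 2: "resist" → sorted: eirsst
Same letters? eirsst == eirsst
Anagram = Yes


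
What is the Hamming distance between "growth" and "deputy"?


Comparing character by character (same length = 6):
  Pos 0: 'g' vs 'd' !=
  Pos 1: 'r' vs 'e' !=
  Pos 2: 'o' vs 'p' !=
  Pos 3: 'w' vs 'u' !=
  Pos 4: 't' vs 't' =
  Pos 5: 'h' vs 'y' !=
Hamming distance = 5


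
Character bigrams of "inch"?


Word: "inch" (length 4)
Number of bigrams = 4 - 2 + 1 = 3
  Position 0: "in"
  Position 1: "nc"
  Position 2: "ch"
Bigrams = "in", "nc", "ch"


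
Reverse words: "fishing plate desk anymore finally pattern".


Original: "fishing plate desk anymore finally pattern"
Words (1..n): fishing | plate | desk | anymore | finally | pattern
Reversed (n..1): pattern | finally | anymore | desk | plate | fishing
Result = "pattern finally anymore desk plate fishing"


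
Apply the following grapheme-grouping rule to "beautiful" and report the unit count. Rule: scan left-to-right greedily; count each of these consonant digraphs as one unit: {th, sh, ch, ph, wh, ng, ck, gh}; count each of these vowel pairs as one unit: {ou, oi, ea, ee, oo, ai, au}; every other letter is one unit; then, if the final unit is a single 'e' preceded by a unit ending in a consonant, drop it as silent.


Word: "beautiful" (9 letters)
Left-to-right scan:
  [1] 'b' (letter)
  [2] 'ea' (vowel-pair)
  [3] 'u' (letter)
  [4] 't' (letter)
  [5] 'i' (letter)
  [6] 'f' (letter)
  [7] 'u' (letter)
  [8] 'l' (letter)
Units from scan: 8
Sound units = 8 units


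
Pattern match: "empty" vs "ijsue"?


Pattern of "empty": [0, 1, 2, 3, 4]
Pattern of "ijsue": [0, 1, 2, 3, 4]
Patterns match
Same pattern = Yes


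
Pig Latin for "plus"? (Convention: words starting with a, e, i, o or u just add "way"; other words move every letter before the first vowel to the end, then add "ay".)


Word: "plus"
Starts with consonant(s) → move to end, add 'ay'
Consonant cluster: "pl"
Pig Latin = "usplay"


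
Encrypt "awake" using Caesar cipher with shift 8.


Word: "awake"
Shift: 8
Each letter → (letter + shift) mod 26:
  'a' (0) + 8 = 8 → 'i'
  'w' (22) + 8 = 4 → 'e'
  'a' (0) + 8 = 8 → 'i'
  'k' (10) + 8 = 18 → 's'
  'e' (4) + 8 = 12 → 'm'
Result = "ieism"


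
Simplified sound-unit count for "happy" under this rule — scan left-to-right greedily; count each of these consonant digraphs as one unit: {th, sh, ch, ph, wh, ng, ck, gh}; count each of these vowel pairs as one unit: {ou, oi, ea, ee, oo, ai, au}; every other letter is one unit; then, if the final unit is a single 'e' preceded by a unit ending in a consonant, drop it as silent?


Word: "happy" (5 letters)
Left-to-right scan:
  [1] 'h' (letter)
  [2] 'a' (letter)
  [3] 'p' (letter)
  [4] 'p' (letter)
  [5] 'y' (letter)
Units from scan: 5
Sound units = 5 units


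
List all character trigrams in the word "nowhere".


Word: "nowhere" (length 7)
Number of trigrams = 7 - 3 + 1 = 5
  Position 0: "now"
  Position 1: "owh"
  Position 2: "whe"
  Position 3: "her"
  Position 4: "ere"
Trigrams = "now", "owh", "whe", "her", "ere"


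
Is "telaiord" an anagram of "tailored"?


Word 1: "tailored" → sorted: adeilort
Word 2: "telaiord" → sorted: adeilort
Same letters? adeilort == adeilort
Anagram = Yes


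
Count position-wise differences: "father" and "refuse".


Comparing character by character (same length = 6):
  Pos 0: 'f' vs 'r' !=
  Pos 1: 'a' vs 'e' !=
  Pos 2: 't' vs 'f' !=
  Pos 3: 'h' vs 'u' !=
  Pos 4: 'e' vs 's' !=
  Pos 5: 'r' vs 'e' !=
Hamming distance = 6


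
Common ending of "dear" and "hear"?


Word 1: "dear"
Word 2: "hear"
Comparing from end:
  Pos -1: 'r' == 'r'
  Pos -2: 'a' == 'a'
  Pos -3: 'e' == 'e'
  Pos -4: 'd' != 'h' (stop)
LCS = "ear" (length 3)


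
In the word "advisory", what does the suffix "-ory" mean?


Suffix: -ory
Example: advisory = advise + -ory, with a spelling change
Meaning = relating to / place for


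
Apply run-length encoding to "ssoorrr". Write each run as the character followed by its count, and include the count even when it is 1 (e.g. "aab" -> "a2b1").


String: "ssoorrr"
Scanning for consecutive runs:
  's' x 2
  'o' x 2
  'r' x 3
RLE = "s2o2r3"


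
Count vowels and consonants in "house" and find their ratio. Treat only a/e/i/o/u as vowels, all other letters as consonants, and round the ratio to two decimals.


Word: "house"
Vowels (a,e,i,o,u): 3
Consonants: 2
Ratio = 3/2
= 1.50


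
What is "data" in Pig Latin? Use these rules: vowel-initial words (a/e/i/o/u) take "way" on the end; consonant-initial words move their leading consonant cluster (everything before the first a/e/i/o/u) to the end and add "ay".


Word: "data"
Starts with consonant(s) → move to end, add 'ay'
Consonant cluster: "d"
Pig Latin = "ataday"


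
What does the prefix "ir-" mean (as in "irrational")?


Prefix: ir-
Example: irrational (ir- + rational)
Meaning = not


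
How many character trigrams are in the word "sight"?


Word: "sight" (length 5)
Number of 3-grams = length - 3 + 1 = 5 - 3 + 1
= 3


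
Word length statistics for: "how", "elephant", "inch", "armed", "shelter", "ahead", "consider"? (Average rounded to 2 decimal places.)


Lengths: "how"=3, "elephant"=8, "inch"=4, "armed"=5, "shelter"=7, "ahead"=5, "consider"=8
Sum = 40, Count = 7
Average = 40/7 = 5.71
= avg=5.71, min=3, max=8


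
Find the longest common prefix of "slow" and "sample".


Word 1: "slow"
Word 2: "sample"
Comparing from start:
  Pos 0: 's' == 's'
  Pos 1: 'l' != 'a' (stop)
LCP = "s" (length 1)


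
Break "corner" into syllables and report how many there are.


Word: "corner"
Syllable breakdown: cor / ner
Counting: 2 parts
= 2 syllables


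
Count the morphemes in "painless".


Word: "painless"
Morphemes: pain | -less
Each morpheme carries meaning
= 2 morphemes


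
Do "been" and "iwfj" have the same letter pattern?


Pattern of "been": [0, 1, 1, 2]
Pattern of "iwfj": [0, 1, 2, 3]
Patterns do not match
Same pattern = No


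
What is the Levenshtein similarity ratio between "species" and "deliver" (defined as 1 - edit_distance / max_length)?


Word 1: "species" (length 7)
Word 2: "deliver" (length 7)
One optimal edit sequence:
  1. delete 's'  (+1)
  2. substitute 'p' -> 'd'  (+1)
  3. keep 'e'
  4. substitute 'c' -> 'l'  (+1)
  5. keep 'i'
  6. insert 'v'  (+1)
  7. keep 'e'
  8. substitute 's' -> 'r'  (+1)
Edit distance = 5
Max length = max(7, 7) = 7
Similarity = 1 - 5/7
= 0.2857


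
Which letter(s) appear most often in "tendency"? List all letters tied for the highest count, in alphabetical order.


Word: "tendency"
Letter counts:
  'c': 1
  'd': 1
  'e': 2
  'n': 2
  't': 1
  'y': 1
Maximum count = 2
Most frequent = 'e', 'n' (2 times each)


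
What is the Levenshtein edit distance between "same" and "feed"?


Word 1: "same" (length 4)
Word 2: "feed" (length 4)
One optimal edit sequence (insert/delete/substitute each cost 1):
  1. substitute 's' -> 'f'  (+1)
  2. substitute 'a' -> 'e'  (+1)
  3. substitute 'm' -> 'e'  (+1)
  4. substitute 'e' -> 'd'  (+1)
Total edit operations: 4
Edit distance = 4


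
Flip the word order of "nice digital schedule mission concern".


Original: "nice digital schedule mission concern"
Words (1..n): nice | digital | schedule | mission | concern
Reversed (n..1): concern | mission | schedule | digital | nice
Result = "concern mission schedule digital nice"


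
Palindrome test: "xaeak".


Word: "xaeak"
Reversed: "kaeax"
Forward == Backward? xaeak != kaeax
Palindrome = No


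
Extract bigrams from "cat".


Word: "cat" (length 3)
Number of bigrams = 3 - 2 + 1 = 2
  Position 0: "ca"
  Position 1: "at"
Bigrams = "ca", "at"


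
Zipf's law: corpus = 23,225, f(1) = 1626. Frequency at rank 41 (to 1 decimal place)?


Zipf's law: f(r) = f(1) / r
f(1) = 1626
f(41) = 1626 / 41
= 39.7 occurrences


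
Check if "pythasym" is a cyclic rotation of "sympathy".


Word: "sympathy", Candidate: "pythasym"
Method: check if candidate is substring of word+word
"sympathysympathy" contains "pythasym"? No
Is rotation = No


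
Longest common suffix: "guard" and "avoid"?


Word 1: "guard"
Word 2: "avoid"
Comparing from end:
  Pos -1: 'd' == 'd'
  Pos -2: 'r' != 'i' (stop)
LCS = "d" (length 1)


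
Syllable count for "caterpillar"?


Word: "caterpillar"
Syllable breakdown: cat-er-pil-lar
Counting: 4 parts
= 4 syllables


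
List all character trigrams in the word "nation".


Word: "nation" (length 6)
Number of trigrams = 6 - 3 + 1 = 4
  Position 0: "nat"
  Position 1: "ati"
  Position 2: "tio"
  Position 3: "ion"
Trigrams = "nat", "ati", "tio", "ion"


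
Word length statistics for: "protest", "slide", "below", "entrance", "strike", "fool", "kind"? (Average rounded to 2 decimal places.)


Lengths: "protest"=7, "slide"=5, "below"=5, "entrance"=8, "strike"=6, "fool"=4, "kind"=4
Sum = 39, Count = 7
Average = 39/7 = 5.57
= avg=5.57, min=4, max=8


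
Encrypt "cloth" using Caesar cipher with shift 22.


Word: "cloth"
Shift: 22
Each letter → (letter + shift) mod 26:
  'c' (2) + 22 = 24 → 'y'
  'l' (11) + 22 = 7 → 'h'
  'o' (14) + 22 = 10 → 'k'
  't' (19) + 22 = 15 → 'p'
  'h' (7) + 22 = 3 → 'd'
Result = "yhkpd"


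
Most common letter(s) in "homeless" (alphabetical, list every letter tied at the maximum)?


Word: "homeless"
Letter counts:
  'e': 2
  'h': 1
  'l': 1
  'm': 1
  'o': 1
  's': 2
Maximum count = 2
Most frequent = 'e', 's' (2 times each)


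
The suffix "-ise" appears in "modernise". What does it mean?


Suffix: -ise
Example: modernise (modern + -ise)
Meaning = to make


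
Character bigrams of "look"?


Word: "look" (length 4)
Number of bigrams = 4 - 2 + 1 = 3
  Position 0: "lo"
  Position 1: "oo"
  Position 2: "ok"
Bigrams = "lo", "oo", "ok"


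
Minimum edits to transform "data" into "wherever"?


Word 1: "data" (length 4)
Word 2: "wherever" (length 8)
One optimal edit sequence (insert/delete/substitute each cost 1):
  1. insert 'w'  (+1)
  2. insert 'h'  (+1)
  3. insert 'e'  (+1)
  4. insert 'r'  (+1)
  5. substitute 'd' -> 'e'  (+1)
  6. substitute 'a' -> 'v'  (+1)
  7. substitute 't' -> 'e'  (+1)
  8. substitute 'a' -> 'r'  (+1)
Total edit operations: 8
Edit distance = 8


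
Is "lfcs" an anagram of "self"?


Word 1: "self" → sorted: efls
Word 2: "lfcs" → sorted: cfls
Same letters? efls != cfls
Anagram = No


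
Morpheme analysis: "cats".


Word: "cats"
Morphemes: cat / -s
Each morpheme carries meaning
= 2 morphemes


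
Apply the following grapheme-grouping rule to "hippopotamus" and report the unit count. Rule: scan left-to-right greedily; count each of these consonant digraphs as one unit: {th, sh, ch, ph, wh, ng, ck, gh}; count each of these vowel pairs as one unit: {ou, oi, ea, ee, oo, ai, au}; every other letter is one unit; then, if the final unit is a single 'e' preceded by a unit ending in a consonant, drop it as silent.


Word: "hippopotamus" (12 letters)
Left-to-right scan:
  (1) 'h' (letter)
  (2) 'i' (letter)
  (3) 'p' (letter)
  (4) 'p' (letter)
  (5) 'o' (letter)
  (6) 'p' (letter)
  (7) 'o' (letter)
  (8) 't' (letter)
  (9) 'a' (letter)
  (10) 'm' (letter)
  (11) 'u' (letter)
  (12) 's' (letter)
Units from scan: 12
Sound units = 12 units


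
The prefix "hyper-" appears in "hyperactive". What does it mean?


Prefix: hyper-
Example: hyperactive = hyper- + active
Meaning = over / excessive


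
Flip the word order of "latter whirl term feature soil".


Original: "latter whirl term feature soil"
Words (1..n): latter | whirl | term | feature | soil
Reversed (n..1): soil | feature | term | whirl | latter
Result = "soil feature term whirl latter"


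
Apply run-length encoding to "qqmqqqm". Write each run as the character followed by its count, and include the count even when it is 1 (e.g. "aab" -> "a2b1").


String: "qqmqqqm"
Scanning for consecutive runs:
  'q' x 2
  'm' x 1
  'q' x 3
  'm' x 1
RLE = "q2m1q3m1"


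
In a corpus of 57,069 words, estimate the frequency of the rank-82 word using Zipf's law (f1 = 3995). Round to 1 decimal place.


Zipf's law: f(r) = f(1) / r
f(1) = 3995
f(82) = 3995 / 82
= 48.7 occurrences


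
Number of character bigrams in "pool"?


Word: "pool" (length 4)
Number of 2-grams = length - 2 + 1 = 4 - 2 + 1
= 3


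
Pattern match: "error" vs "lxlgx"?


Pattern of "error": [0, 1, 1, 2, 1]
Pattern of "lxlgx": [0, 1, 0, 2, 1]
Patterns do not match
Same pattern = No


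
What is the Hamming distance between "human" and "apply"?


Comparing character by character (same length = 5):
  Pos 0: 'h' vs 'a' !=
  Pos 1: 'u' vs 'p' !=
  Pos 2: 'm' vs 'p' !=
  Pos 3: 'a' vs 'l' !=
  Pos 4: 'n' vs 'y' !=
Hamming distance = 5


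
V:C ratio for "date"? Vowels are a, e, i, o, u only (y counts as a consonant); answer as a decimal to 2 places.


Word: "date"
Vowels (a,e,i,o,u): 2
Consonants: 2
Ratio = 2/2
= 1.00


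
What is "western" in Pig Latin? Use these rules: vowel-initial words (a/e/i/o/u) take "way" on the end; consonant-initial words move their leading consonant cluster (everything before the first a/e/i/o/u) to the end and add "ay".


Word: "western"
Starts with consonant(s) → move to end, add 'ay'
Consonant cluster: "w"
Pig Latin = "esternway"


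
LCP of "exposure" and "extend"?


Word 1: "exposure"
Word 2: "extend"
Comparing from start:
  Pos 0: 'e' == 'e'
  Pos 1: 'x' == 'x'
  Pos 2: 'p' != 't' (stop)
LCP = "ex" (length 2)


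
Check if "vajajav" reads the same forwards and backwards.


Word: "vajajav"
Reversed: "vajajav"
Forward == Backward? vajajav == vajajav
Palindrome = Yes


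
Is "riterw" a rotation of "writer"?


Word: "writer", Candidate: "riterw"
Method: check if candidate is substring of word+word
"writerwriter" contains "riterw"? Yes
Is rotation = Yes


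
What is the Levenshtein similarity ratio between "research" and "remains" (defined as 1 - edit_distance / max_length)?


Word 1: "research" (length 8)
Word 2: "remains" (length 7)
One optimal edit sequence:
  1. keep 'r'
  2. keep 'e'
  3. delete 's'  (+1)
  4. substitute 'e' -> 'm'  (+1)
  5. keep 'a'
  6. substitute 'r' -> 'i'  (+1)
  7. substitute 'c' -> 'n'  (+1)
  8. substitute 'h' -> 's'  (+1)
Edit distance = 5
Max length = max(8, 7) = 8
Similarity = 1 - 5/8
= 0.3750


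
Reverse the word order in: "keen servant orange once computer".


Original: "keen servant orange once computer"
Words (1..n): keen | servant | orange | once | computer
Reversed (n..1): computer | once | orange | servant | keen
Result = "computer once orange servant keen"


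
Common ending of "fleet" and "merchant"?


Word 1: "fleet"
Word 2: "merchant"
Comparing from end:
  Pos -1: 't' == 't'
  Pos -2: 'e' != 'n' (stop)
LCS = "t" (length 1)


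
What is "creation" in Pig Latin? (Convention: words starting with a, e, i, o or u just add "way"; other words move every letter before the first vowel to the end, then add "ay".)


Word: "creation"
Starts with consonant(s) → move to end, add 'ay'
Consonant cluster: "cr"
Pig Latin = "eationcray"


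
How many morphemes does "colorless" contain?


Word: "colorless"
Morphemes: color + -less
Each morpheme carries meaning
= 2 morphemes


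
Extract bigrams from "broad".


Word: "broad" (length 5)
Number of bigrams = 5 - 2 + 1 = 4
  Position 0: "br"
  Position 1: "ro"
  Position 2: "oa"
  Position 3: "ad"
Bigrams = "br", "ro", "oa", "ad"


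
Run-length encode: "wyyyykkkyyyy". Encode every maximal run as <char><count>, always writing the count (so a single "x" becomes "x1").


String: "wyyyykkkyyyy"
Scanning for consecutive runs:
  'w' x 1
  'y' x 4
  'k' x 3
  'y' x 4
RLE = "w1y4k3y4"
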